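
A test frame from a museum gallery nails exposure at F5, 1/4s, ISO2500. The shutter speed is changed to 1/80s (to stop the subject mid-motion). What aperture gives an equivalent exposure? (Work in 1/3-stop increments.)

Shutter speed: 1/4 → 1/5 → 1/6 → 1/8 → 1/10 → 1/13 → 1/15 → 1/20 → 1/25 → 1/30 → 1/40 → 1/50 → 1/60 → 1/80 — 4 1/3 stops faster (darker).
Need 4 1/3 stops brighter from the aperture: f/5 → f/4.5 → f/4 → f/3.5 → f/3.2 → f/2.8 → f/2.5 → f/2.2 → f/2 → f/1.8 → f/1.6 → f/1.4 → f/1.2 → f/1.1.

f/1.1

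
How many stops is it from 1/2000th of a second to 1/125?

4 stops

1/2000 → 1/1000 → 1/500 → 1/250 → 1/125 — count the steps: 4 stops.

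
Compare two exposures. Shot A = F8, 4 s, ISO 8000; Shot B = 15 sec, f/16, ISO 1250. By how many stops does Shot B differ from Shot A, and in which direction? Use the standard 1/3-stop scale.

Aperture: f/8 → f/9 → f/10 → f/11 → f/13 → f/14 → f/16 — 2 stops smaller aperture (darker).
Shutter speed: 4 → 5 → 6 → 8 → 10 → 13 → 15 — 2 stops longer (brighter).
ISO: 8000 → 6400 → 5000 → 4000 → 3200 → 2500 → 2000 → 1600 → 1250 — 2 2/3 stops lower (darker).
Net: −2 +2 −2 2/3 = −2 2/3 stops.

2 2/3 stops darker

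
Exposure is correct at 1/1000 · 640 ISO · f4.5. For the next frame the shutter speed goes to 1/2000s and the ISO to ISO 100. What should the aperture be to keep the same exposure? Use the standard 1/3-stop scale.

f/1.2

Shutter speed: 1/1000 → 1/1250 → 1/1600 → 1/2000 — 1 stop faster (darker).
ISO: 640 → 500 → 400 → 320 → 250 → 200 → 160 → 125 → 100 — 2 2/3 stops dropped (darker).
Net change so far: 3 2/3 stops darker. Offset with the aperture: f/4.5 → f/4 → f/3.5 → f/3.2 → f/2.8 → f/2.5 → f/2.2 → f/2 → f/1.8 → f/1.6 → f/1.4 → f/1.2.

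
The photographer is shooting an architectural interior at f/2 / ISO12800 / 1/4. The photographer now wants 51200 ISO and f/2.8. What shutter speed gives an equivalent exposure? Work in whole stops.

1/8s

ISO: 12800 → 25600 → 51200 — 2 stops higher (brighter).
Aperture: f/2 → f/2.8 — 1 stop smaller aperture (darker).
Net change so far: 1 stop brighter. Offset with the shutter speed: 1/4 → 1/8.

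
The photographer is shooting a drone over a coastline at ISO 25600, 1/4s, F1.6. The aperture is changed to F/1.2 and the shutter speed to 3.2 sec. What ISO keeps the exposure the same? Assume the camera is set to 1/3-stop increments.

Aperture: f/1.6 → f/1.4 → f/1.2 — 2/3 stop larger aperture (brighter).
Shutter speed: 1/4 → 0.3 → 0.4 → 0.5 → 0.6 → 0.8 → 1 → 1.3 → 1.6 → 2 → 2.5 → 3.2 — 3 2/3 stops slower (brighter).
Net change so far: 4 1/3 stops brighter. Offset with the ISO: 25600 → 20000 → 16000 → 12800 → 10000 → 8000 → 6400 → 5000 → 4000 → 3200 → 2500 → 2000 → 1600 → 1250.

ISO 1250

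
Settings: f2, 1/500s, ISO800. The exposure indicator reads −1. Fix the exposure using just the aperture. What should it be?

Underexposed by 1 stop → need 1 stop brighter.
Aperture: f/2 → f/1.4.

f/1.4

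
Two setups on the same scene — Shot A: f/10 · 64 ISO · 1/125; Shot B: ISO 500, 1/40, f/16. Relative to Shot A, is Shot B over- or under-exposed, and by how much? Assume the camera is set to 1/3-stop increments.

Aperture: f/10 → f/11 → f/13 → f/14 → f/16 — 1 1/3 stops smaller aperture (darker).
Shutter speed: 1/125 → 1/100 → 1/80 → 1/60 → 1/50 → 1/40 — 1 2/3 stops longer (brighter).
ISO: 64 → 80 → 100 → 125 → 160 → 200 → 250 → 320 → 400 → 500 — 3 stops higher (brighter).
Net: −1 1/3 +1 2/3 +3 = +3 1/3 stops.

3 1/3 stops brighter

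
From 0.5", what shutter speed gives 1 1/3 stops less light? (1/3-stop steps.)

Shutter speed: 0.5 → 0.4 → 0.3 → 1/4 → 1/5 — 1 1/3 stops shorter (darker).

1/5s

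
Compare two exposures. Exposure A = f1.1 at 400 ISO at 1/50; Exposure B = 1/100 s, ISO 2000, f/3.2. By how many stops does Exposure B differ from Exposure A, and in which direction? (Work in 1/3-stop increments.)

Aperture: f/1.1 → f/1.2 → f/1.4 → f/1.6 → f/1.8 → f/2 → f/2.2 → f/2.5 → f/2.8 → f/3.2 — 3 stops smaller aperture (darker).
Shutter speed: 1/50 → 1/60 → 1/80 → 1/100 — 1 stop faster (darker).
ISO: 400 → 500 → 640 → 800 → 1000 → 1250 → 1600 → 2000 — 2 1/3 stops raised (brighter).
Net: −3 −1 +2 1/3 = −1 2/3 stops.

1 2/3 stops darker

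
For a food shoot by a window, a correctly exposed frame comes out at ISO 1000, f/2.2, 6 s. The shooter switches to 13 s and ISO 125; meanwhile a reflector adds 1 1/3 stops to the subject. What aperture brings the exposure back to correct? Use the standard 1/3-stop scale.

Scene light: 1 1/3 stops brighter.
Shutter speed: 6 → 8 → 10 → 13 — 1 stop slower (brighter).
ISO: 1000 → 800 → 640 → 500 → 400 → 320 → 250 → 200 → 160 → 125 — 3 stops dropped (darker).
Net so far: 2/3 stop darker. Aperture: f/2.2 → f/2 → f/1.8.

f/1.8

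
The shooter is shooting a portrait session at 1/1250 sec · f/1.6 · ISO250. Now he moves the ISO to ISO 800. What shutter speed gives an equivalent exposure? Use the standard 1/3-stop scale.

1/4000s

ISO: 250 → 320 → 400 → 500 → 640 → 800 — 1 2/3 stops higher (brighter).
Need 1 2/3 stops darker from the shutter speed: 1/1250 → 1/1600 → 1/2000 → 1/2500 → 1/3200 → 1/4000.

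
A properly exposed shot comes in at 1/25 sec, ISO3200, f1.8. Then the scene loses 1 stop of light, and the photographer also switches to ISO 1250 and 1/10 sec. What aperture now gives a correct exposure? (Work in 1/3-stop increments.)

Scene light: 1 stop darker.
ISO: 3200 → 2500 → 2000 → 1600 → 1250 — 1 1/3 stops lower (darker).
Shutter speed: 1/25 → 1/20 → 1/15 → 1/13 → 1/10 — 1 1/3 stops longer (brighter).
Net so far: 1 stop darker. Aperture: f/1.8 → f/1.6 → f/1.4 → f/1.2.

f/1.2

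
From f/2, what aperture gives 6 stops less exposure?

Aperture: f/2 → f/2.8 → f/4 → f/5.6 → f/8 → f/11 → f/16 — 6 stops narrower (darker).

f/16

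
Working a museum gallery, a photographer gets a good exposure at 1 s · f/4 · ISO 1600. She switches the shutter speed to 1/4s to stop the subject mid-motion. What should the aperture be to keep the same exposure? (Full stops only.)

Shutter speed: 1 → 1/2 → 1/4 — 2 stops faster (darker).
Need 2 stops brighter from the aperture: f/4 → f/2.8 → f/2.

f/2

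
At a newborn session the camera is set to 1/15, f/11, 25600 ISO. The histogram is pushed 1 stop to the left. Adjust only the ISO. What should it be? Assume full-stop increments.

ISO 51200

Underexposed by 1 stop → need 1 stop brighter.
ISO: 25600 → 51200.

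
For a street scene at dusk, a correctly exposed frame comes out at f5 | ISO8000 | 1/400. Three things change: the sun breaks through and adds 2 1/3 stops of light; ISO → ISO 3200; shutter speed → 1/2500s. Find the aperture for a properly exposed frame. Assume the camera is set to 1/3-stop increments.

f/2.8

Scene light: 2 1/3 stops brighter.
ISO: 8000 → 6400 → 5000 → 4000 → 3200 — 1 1/3 stops dropped (darker).
Shutter speed: 1/400 → 1/500 → 1/640 → 1/800 → 1/1000 → 1/1250 → 1/1600 → 1/2000 → 1/2500 — 2 2/3 stops faster (darker).
Net so far: 1 2/3 stops darker. Aperture: f/5 → f/4.5 → f/4 → f/3.5 → f/3.2 → f/2.8.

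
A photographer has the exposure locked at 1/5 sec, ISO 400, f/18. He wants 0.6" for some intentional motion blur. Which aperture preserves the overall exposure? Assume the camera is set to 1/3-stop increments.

f/32

Shutter speed: 1/5 → 1/4 → 0.3 → 0.4 → 0.5 → 0.6 — 1 2/3 stops slower (brighter).
Need 1 2/3 stops darker from the aperture: f/18 → f/20 → f/22 → f/25 → f/29 → f/32.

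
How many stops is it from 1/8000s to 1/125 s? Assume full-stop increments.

1/8000 → 1/4000 → 1/2000 → 1/1000 → 1/500 → 1/250 → 1/125 — count the steps: 6 stops.

6 stops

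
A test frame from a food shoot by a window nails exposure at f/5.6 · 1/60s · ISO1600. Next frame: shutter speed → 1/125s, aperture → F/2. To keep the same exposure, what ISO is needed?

Shutter speed: 1/60 → 1/125 — 1 stop shorter (darker).
Aperture: f/5.6 → f/4 → f/2.8 → f/2 — 3 stops wider (brighter).
Net change so far: 2 stops brighter. Offset with the ISO: 1600 → 800 → 400.

ISO 400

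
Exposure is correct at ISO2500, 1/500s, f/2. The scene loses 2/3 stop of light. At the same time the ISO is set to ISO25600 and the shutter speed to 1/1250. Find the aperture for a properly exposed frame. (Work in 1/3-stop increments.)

Scene light: 2/3 stop darker.
ISO: 2500 → 3200 → 4000 → 5000 → 6400 → 8000 → 10000 → 12800 → 16000 → 20000 → 25600 — 3 1/3 stops raised (brighter).
Shutter speed: 1/500 → 1/640 → 1/800 → 1/1000 → 1/1250 — 1 1/3 stops faster (darker).
Net so far: 1 1/3 stops brighter. Aperture: f/2 → f/2.2 → f/2.5 → f/2.8 → f/3.2.

f/3.2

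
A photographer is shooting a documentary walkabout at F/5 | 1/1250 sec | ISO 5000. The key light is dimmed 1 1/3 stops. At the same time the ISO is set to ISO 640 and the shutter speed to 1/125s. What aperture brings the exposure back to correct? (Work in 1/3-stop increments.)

Scene light: 1 1/3 stops darker.
ISO: 5000 → 4000 → 3200 → 2500 → 2000 → 1600 → 1250 → 1000 → 800 → 640 — 3 stops lower (darker).
Shutter speed: 1/1250 → 1/1000 → 1/800 → 1/640 → 1/500 → 1/400 → 1/320 → 1/250 → 1/200 → 1/160 → 1/125 — 3 1/3 stops slower (brighter).
Net so far: 1 stop darker. Aperture: f/5 → f/4.5 → f/4 → f/3.5.

f/3.5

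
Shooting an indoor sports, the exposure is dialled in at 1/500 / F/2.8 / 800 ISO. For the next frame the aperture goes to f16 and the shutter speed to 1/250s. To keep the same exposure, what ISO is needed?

Aperture: f/2.8 → f/4 → f/5.6 → f/8 → f/11 → f/16 — 5 stops smaller aperture (darker).
Shutter speed: 1/500 → 1/250 — 1 stop longer (brighter).
Net change so far: 4 stops darker. Offset with the ISO: 800 → 1600 → 3200 → 6400 → 12800.

ISO 12800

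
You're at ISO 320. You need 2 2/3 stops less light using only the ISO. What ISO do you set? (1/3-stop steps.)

ISO 50

ISO: 320 → 250 → 200 → 160 → 125 → 100 → 80 → 64 → 50 — 2 2/3 stops lower (darker).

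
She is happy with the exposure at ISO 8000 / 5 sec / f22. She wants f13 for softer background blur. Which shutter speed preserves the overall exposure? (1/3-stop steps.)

Aperture: f/22 → f/20 → f/18 → f/16 → f/14 → f/13 — 1 2/3 stops wider (brighter).
Need 1 2/3 stops darker from the shutter speed: 5 → 4 → 3.2 → 2.5 → 2 → 1.6.

1.6 s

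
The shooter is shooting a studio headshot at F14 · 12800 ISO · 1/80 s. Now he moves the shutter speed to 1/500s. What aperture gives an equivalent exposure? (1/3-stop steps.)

Shutter speed: 1/80 → 1/100 → 1/125 → 1/160 → 1/200 → 1/250 → 1/320 → 1/400 → 1/500 — 2 2/3 stops shorter (darker).
Need 2 2/3 stops brighter from the aperture: f/14 → f/13 → f/11 → f/10 → f/9 → f/8 → f/7.1 → f/6.3 → f/5.6.

f/5.6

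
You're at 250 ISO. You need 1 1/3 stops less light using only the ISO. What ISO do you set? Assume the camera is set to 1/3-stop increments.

ISO 100

ISO: 250 → 200 → 160 → 125 → 100 — 1 1/3 stops lower (darker).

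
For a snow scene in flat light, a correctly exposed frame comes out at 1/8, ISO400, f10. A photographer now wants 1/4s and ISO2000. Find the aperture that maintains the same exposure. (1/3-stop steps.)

Shutter speed: 1/8 → 1/6 → 1/5 → 1/4 — 1 stop slower (brighter).
ISO: 400 → 500 → 640 → 800 → 1000 → 1250 → 1600 → 2000 — 2 1/3 stops raised (brighter).
Net change so far: 3 1/3 stops brighter. Offset with the aperture: f/10 → f/11 → f/13 → f/14 → f/16 → f/18 → f/20 → f/22 → f/25 → f/29 → f/32.

f/32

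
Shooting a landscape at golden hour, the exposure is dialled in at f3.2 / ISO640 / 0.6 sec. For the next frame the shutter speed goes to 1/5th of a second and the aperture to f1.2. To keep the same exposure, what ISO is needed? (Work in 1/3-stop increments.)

Shutter speed: 0.6 → 0.5 → 0.4 → 0.3 → 1/4 → 1/5 — 1 2/3 stops shorter (darker).
Aperture: f/3.2 → f/2.8 → f/2.5 → f/2.2 → f/2 → f/1.8 → f/1.6 → f/1.4 → f/1.2 — 2 2/3 stops wider (brighter).
Net change so far: 1 stop brighter. Offset with the ISO: 640 → 500 → 400 → 320.

ISO 320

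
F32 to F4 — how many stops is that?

6 stops

f/32 → f/22 → f/16 → f/11 → f/8 → f/5.6 → f/4 — count the steps: 6 stops.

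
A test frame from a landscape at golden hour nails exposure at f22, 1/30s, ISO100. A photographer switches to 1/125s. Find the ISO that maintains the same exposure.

Shutter speed: 1/30 → 1/60 → 1/125 — 2 stops shorter (darker).
Need 2 stops brighter from the ISO: 100 → 200 → 400.

ISO 400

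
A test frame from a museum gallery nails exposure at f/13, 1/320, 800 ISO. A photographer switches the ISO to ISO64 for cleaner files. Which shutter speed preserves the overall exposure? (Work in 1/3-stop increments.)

1/25s

ISO: 800 → 640 → 500 → 400 → 320 → 250 → 200 → 160 → 125 → 100 → 80 → 64 — 3 2/3 stops dropped (darker).
Need 3 2/3 stops brighter from the shutter speed: 1/320 → 1/250 → 1/200 → 1/160 → 1/125 → 1/100 → 1/80 → 1/60 → 1/50 → 1/40 → 1/30 → 1/25.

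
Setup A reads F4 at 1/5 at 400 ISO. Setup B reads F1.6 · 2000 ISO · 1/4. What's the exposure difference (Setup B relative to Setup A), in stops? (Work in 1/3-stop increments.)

5 1/3 stops brighter

Aperture: f/4 → f/3.5 → f/3.2 → f/2.8 → f/2.5 → f/2.2 → f/2 → f/1.8 → f/1.6 — 2 2/3 stops opened up (brighter).
Shutter speed: 1/5 → 1/4 — 1/3 stop longer (brighter).
ISO: 400 → 500 → 640 → 800 → 1000 → 1250 → 1600 → 2000 — 2 1/3 stops raised (brighter).
Net: +2 2/3 +1/3 +2 1/3 = +5 1/3 stops.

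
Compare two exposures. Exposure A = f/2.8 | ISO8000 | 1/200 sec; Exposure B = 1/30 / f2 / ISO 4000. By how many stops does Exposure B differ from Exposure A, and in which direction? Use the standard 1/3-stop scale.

2 2/3 stops brighter

Aperture: f/2.8 → f/2.5 → f/2.2 → f/2 — 1 stop wider (brighter).
Shutter speed: 1/200 → 1/160 → 1/125 → 1/100 → 1/80 → 1/60 → 1/50 → 1/40 → 1/30 — 2 2/3 stops longer (brighter).
ISO: 8000 → 6400 → 5000 → 4000 — 1 stop lower (darker).
Net: +1 +2 2/3 −1 = +2 2/3 stops.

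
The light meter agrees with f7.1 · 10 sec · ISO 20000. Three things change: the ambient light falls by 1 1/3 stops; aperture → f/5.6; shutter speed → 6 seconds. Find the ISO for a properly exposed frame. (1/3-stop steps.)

ISO 51200

Scene light: 1 1/3 stops darker.
Aperture: f/7.1 → f/6.3 → f/5.6 — 2/3 stop wider (brighter).
Shutter speed: 10 → 8 → 6 — 2/3 stop faster (darker).
Net so far: 1 1/3 stops darker. ISO: 20000 → 25600 → 32000 → 40000 → 51200.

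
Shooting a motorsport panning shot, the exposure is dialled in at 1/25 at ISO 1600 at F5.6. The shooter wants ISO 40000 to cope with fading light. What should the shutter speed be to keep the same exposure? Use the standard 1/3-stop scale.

1/640s

ISO: 1600 → 2000 → 2500 → 3200 → 4000 → 5000 → 6400 → 8000 → 10000 → 12800 → 16000 → 20000 → 25600 → 32000 → 40000 — 4 2/3 stops higher (brighter).
Need 4 2/3 stops darker from the shutter speed: 1/25 → 1/30 → 1/40 → 1/50 → 1/60 → 1/80 → 1/100 → 1/125 → 1/160 → 1/200 → 1/250 → 1/320 → 1/400 → 1/500 → 1/640.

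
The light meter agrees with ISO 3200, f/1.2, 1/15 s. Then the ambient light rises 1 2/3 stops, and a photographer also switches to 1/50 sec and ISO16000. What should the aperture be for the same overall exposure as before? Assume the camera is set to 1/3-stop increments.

Scene light: 1 2/3 stops brighter.
Shutter speed: 1/15 → 1/20 → 1/25 → 1/30 → 1/40 → 1/50 — 1 2/3 stops faster (darker).
ISO: 3200 → 4000 → 5000 → 6400 → 8000 → 10000 → 12800 → 16000 — 2 1/3 stops higher (brighter).
Net so far: 2 1/3 stops brighter. Aperture: f/1.2 → f/1.4 → f/1.6 → f/1.8 → f/2 → f/2.2 → f/2.5 → f/2.8.

f/2.8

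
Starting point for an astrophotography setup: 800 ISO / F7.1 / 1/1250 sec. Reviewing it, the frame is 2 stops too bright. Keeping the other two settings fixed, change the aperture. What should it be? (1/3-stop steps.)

f/14

Overexposed by 2 stops → need 2 stops darker.
Aperture: f/7.1 → f/8 → f/9 → f/10 → f/11 → f/13 → f/14.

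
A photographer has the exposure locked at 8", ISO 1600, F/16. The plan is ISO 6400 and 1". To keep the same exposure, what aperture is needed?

ISO: 1600 → 3200 → 6400 — 2 stops raised (brighter).
Shutter speed: 8 → 4 → 2 → 1 — 3 stops shorter (darker).
Net change so far: 1 stop darker. Offset with the aperture: f/16 → f/11.

f/11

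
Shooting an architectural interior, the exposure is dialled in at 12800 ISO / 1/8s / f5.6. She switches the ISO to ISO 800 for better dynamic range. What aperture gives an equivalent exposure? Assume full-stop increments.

ISO: 12800 → 6400 → 3200 → 1600 → 800 — 4 stops lower (darker).
Need 4 stops brighter from the aperture: f/5.6 → f/4 → f/2.8 → f/2 → f/1.4.

f/1.4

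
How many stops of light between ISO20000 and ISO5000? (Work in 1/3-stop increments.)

20000 → 16000 → 12800 → 10000 → 8000 → 6400 → 5000 — count the steps: 6 third-stops = 2 stops.

2 stops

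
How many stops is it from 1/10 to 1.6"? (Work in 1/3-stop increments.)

4 stops

1/10 → 1/8 → 1/6 → 1/5 → 1/4 → 0.3 → 0.4 → 0.5 → 0.6 → 0.8 → 1 → 1.3 → 1.6 — count the steps: 12 third-stops = 4 stops.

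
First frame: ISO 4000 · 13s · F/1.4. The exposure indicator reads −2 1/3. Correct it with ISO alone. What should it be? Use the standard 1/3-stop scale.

ISO 20000

Underexposed by 2 1/3 stops → need 2 1/3 stops brighter.
ISO: 4000 → 5000 → 6400 → 8000 → 10000 → 12800 → 16000 → 20000.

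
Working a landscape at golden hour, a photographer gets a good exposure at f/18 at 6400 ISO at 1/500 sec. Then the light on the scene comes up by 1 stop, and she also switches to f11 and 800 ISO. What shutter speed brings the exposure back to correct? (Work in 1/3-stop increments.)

Scene light: 1 stop brighter.
Aperture: f/18 → f/16 → f/14 → f/13 → f/11 — 1 1/3 stops wider (brighter).
ISO: 6400 → 5000 → 4000 → 3200 → 2500 → 2000 → 1600 → 1250 → 1000 → 800 — 3 stops dropped (darker).
Net so far: 2/3 stop darker. Shutter speed: 1/500 → 1/400 → 1/320.

1/320s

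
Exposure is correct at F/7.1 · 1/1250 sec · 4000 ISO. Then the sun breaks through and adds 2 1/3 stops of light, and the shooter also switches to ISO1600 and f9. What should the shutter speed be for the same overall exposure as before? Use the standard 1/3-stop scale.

Scene light: 2 1/3 stops brighter.
ISO: 4000 → 3200 → 2500 → 2000 → 1600 — 1 1/3 stops lower (darker).
Aperture: f/7.1 → f/8 → f/9 — 2/3 stop smaller aperture (darker).
Net so far: 1/3 stop brighter. Shutter speed: 1/1250 → 1/1600.

1/1600s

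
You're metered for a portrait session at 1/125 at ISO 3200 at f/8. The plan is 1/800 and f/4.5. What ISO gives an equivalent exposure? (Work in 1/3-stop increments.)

ISO 6400

Shutter speed: 1/125 → 1/160 → 1/200 → 1/250 → 1/320 → 1/400 → 1/500 → 1/640 → 1/800 — 2 2/3 stops shorter (darker).
Aperture: f/8 → f/7.1 → f/6.3 → f/5.6 → f/5 → f/4.5 — 1 2/3 stops opened up (brighter).
Net change so far: 1 stop darker. Offset with the ISO: 3200 → 4000 → 5000 → 6400.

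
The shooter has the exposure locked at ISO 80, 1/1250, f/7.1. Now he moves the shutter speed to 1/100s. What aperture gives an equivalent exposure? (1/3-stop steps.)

f/25

Shutter speed: 1/1250 → 1/1000 → 1/800 → 1/640 → 1/500 → 1/400 → 1/320 → 1/250 → 1/200 → 1/160 → 1/125 → 1/100 — 3 2/3 stops longer (brighter).
Need 3 2/3 stops darker from the aperture: f/7.1 → f/8 → f/9 → f/10 → f/11 → f/13 → f/14 → f/16 → f/18 → f/20 → f/22 → f/25.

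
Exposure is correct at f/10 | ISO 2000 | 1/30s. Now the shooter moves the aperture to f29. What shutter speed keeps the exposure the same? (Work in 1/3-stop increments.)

Aperture: f/10 → f/11 → f/13 → f/14 → f/16 → f/18 → f/20 → f/22 → f/25 → f/29 — 3 stops narrower (darker).
Need 3 stops brighter from the shutter speed: 1/30 → 1/25 → 1/20 → 1/15 → 1/13 → 1/10 → 1/8 → 1/6 → 1/5 → 1/4.

1/4s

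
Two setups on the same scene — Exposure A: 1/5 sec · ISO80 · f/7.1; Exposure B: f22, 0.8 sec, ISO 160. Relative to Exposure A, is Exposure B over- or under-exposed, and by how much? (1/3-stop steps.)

1/3 stop darker

Aperture: f/7.1 → f/8 → f/9 → f/10 → f/11 → f/13 → f/14 → f/16 → f/18 → f/20 → f/22 — 3 1/3 stops narrower (darker).
Shutter speed: 1/5 → 1/4 → 0.3 → 0.4 → 0.5 → 0.6 → 0.8 — 2 stops longer (brighter).
ISO: 80 → 100 → 125 → 160 — 1 stop higher (brighter).
Net: −3 1/3 +2 +1 = −1/3 stops.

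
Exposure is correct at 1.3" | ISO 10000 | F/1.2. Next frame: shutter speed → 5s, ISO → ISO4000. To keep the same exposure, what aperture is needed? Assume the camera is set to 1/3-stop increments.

Shutter speed: 1.3 → 1.6 → 2 → 2.5 → 3.2 → 4 → 5 — 2 stops longer (brighter).
ISO: 10000 → 8000 → 6400 → 5000 → 4000 — 1 1/3 stops dropped (darker).
Net change so far: 2/3 stop brighter. Offset with the aperture: f/1.2 → f/1.4 → f/1.6.

f/1.6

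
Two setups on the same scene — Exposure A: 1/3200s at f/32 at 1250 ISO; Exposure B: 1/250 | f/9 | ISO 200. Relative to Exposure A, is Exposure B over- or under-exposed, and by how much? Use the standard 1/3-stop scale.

4 2/3 stops brighter

Aperture: f/32 → f/29 → f/25 → f/22 → f/20 → f/18 → f/16 → f/14 → f/13 → f/11 → f/10 → f/9 — 3 2/3 stops opened up (brighter).
Shutter speed: 1/3200 → 1/2500 → 1/2000 → 1/1600 → 1/1250 → 1/1000 → 1/800 → 1/640 → 1/500 → 1/400 → 1/320 → 1/250 — 3 2/3 stops longer (brighter).
ISO: 1250 → 1000 → 800 → 640 → 500 → 400 → 320 → 250 → 200 — 2 2/3 stops dropped (darker).
Net: +3 2/3 +3 2/3 −2 2/3 = +4 2/3 stops.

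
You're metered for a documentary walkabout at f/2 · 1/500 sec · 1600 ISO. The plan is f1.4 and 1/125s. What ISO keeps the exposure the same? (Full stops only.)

ISO 200

Aperture: f/2 → f/1.4 — 1 stop wider (brighter).
Shutter speed: 1/500 → 1/250 → 1/125 — 2 stops longer (brighter).
Net change so far: 3 stops brighter. Offset with the ISO: 1600 → 800 → 400 → 200.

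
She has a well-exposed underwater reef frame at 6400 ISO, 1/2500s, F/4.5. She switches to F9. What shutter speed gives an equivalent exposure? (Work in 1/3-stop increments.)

Aperture: f/4.5 → f/5 → f/5.6 → f/6.3 → f/7.1 → f/8 → f/9 — 2 stops smaller aperture (darker).
Need 2 stops brighter from the shutter speed: 1/2500 → 1/2000 → 1/1600 → 1/1250 → 1/1000 → 1/800 → 1/640.

1/640s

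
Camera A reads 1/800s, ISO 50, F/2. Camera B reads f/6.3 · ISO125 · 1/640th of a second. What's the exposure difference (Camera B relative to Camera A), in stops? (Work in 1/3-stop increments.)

1 2/3 stops darker

Aperture: f/2 → f/2.2 → f/2.5 → f/2.8 → f/3.2 → f/3.5 → f/4 → f/4.5 → f/5 → f/5.6 → f/6.3 — 3 1/3 stops smaller aperture (darker).
Shutter speed: 1/800 → 1/640 — 1/3 stop longer (brighter).
ISO: 50 → 64 → 80 → 100 → 125 — 1 1/3 stops higher (brighter).
Net: −3 1/3 +1/3 +1 1/3 = −1 2/3 stops.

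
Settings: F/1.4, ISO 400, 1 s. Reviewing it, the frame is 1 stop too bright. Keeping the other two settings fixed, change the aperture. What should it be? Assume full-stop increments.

f/2

Overexposed by 1 stop → need 1 stop darker.
Aperture: f/1.4 → f/2.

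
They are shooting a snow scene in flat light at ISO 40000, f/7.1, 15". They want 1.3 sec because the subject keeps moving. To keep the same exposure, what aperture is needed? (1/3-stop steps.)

Shutter speed: 15 → 13 → 10 → 8 → 6 → 5 → 4 → 3.2 → 2.5 → 2 → 1.6 → 1.3 — 3 2/3 stops faster (darker).
Need 3 2/3 stops brighter from the aperture: f/7.1 → f/6.3 → f/5.6 → f/5 → f/4.5 → f/4 → f/3.5 → f/3.2 → f/2.8 → f/2.5 → f/2.2 → f/2.

f/2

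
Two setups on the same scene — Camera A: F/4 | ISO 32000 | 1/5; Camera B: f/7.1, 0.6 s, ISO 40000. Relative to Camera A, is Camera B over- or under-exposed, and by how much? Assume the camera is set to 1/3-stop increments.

1/3 stop brighter

Aperture: f/4 → f/4.5 → f/5 → f/5.6 → f/6.3 → f/7.1 — 1 2/3 stops smaller aperture (darker).
Shutter speed: 1/5 → 1/4 → 0.3 → 0.4 → 0.5 → 0.6 — 1 2/3 stops slower (brighter).
ISO: 32000 → 40000 — 1/3 stop higher (brighter).
Net: −1 2/3 +1 2/3 +1/3 = +1/3 stops.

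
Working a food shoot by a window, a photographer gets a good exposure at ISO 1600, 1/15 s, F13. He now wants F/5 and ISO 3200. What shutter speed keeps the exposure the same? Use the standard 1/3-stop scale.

1/200s

Aperture: f/13 → f/11 → f/10 → f/9 → f/8 → f/7.1 → f/6.3 → f/5.6 → f/5 — 2 2/3 stops wider (brighter).
ISO: 1600 → 2000 → 2500 → 3200 — 1 stop higher (brighter).
Net change so far: 3 2/3 stops brighter. Offset with the shutter speed: 1/15 → 1/20 → 1/25 → 1/30 → 1/40 → 1/50 → 1/60 → 1/80 → 1/100 → 1/125 → 1/160 → 1/200.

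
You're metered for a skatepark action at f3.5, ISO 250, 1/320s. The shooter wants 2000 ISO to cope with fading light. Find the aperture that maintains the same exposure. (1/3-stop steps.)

f/10

ISO: 250 → 320 → 400 → 500 → 640 → 800 → 1000 → 1250 → 1600 → 2000 — 3 stops raised (brighter).
Need 3 stops darker from the aperture: f/3.5 → f/4 → f/4.5 → f/5 → f/5.6 → f/6.3 → f/7.1 → f/8 → f/9 → f/10.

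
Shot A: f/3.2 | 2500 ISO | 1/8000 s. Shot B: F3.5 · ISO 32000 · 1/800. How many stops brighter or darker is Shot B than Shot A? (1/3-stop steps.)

6 2/3 stops brighter

Aperture: f/3.2 → f/3.5 — 1/3 stop narrower (darker).
Shutter speed: 1/8000 → 1/6400 → 1/5000 → 1/4000 → 1/3200 → 1/2500 → 1/2000 → 1/1600 → 1/1250 → 1/1000 → 1/800 — 3 1/3 stops longer (brighter).
ISO: 2500 → 3200 → 4000 → 5000 → 6400 → 8000 → 10000 → 12800 → 16000 → 20000 → 25600 → 32000 — 3 2/3 stops higher (brighter).
Net: −1/3 +3 1/3 +3 2/3 = +6 2/3 stops.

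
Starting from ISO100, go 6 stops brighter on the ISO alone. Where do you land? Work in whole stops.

ISO 6400

ISO: 100 → 200 → 400 → 800 → 1600 → 3200 → 6400 — 6 stops raised (brighter).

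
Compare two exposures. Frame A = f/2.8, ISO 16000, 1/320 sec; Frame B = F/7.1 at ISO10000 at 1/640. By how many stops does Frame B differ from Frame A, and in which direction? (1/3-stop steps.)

4 1/3 stops darker

Aperture: f/2.8 → f/3.2 → f/3.5 → f/4 → f/4.5 → f/5 → f/5.6 → f/6.3 → f/7.1 — 2 2/3 stops stopped down (darker).
Shutter speed: 1/320 → 1/400 → 1/500 → 1/640 — 1 stop faster (darker).
ISO: 16000 → 12800 → 10000 — 2/3 stop dropped (darker).
Net: −2 2/3 −1 −2/3 = −4 1/3 stops.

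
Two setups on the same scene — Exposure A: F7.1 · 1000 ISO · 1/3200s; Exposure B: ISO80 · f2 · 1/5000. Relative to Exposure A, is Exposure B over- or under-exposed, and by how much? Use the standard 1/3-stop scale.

Aperture: f/7.1 → f/6.3 → f/5.6 → f/5 → f/4.5 → f/4 → f/3.5 → f/3.2 → f/2.8 → f/2.5 → f/2.2 → f/2 — 3 2/3 stops wider (brighter).
Shutter speed: 1/3200 → 1/4000 → 1/5000 — 2/3 stop shorter (darker).
ISO: 1000 → 800 → 640 → 500 → 400 → 320 → 250 → 200 → 160 → 125 → 100 → 80 — 3 2/3 stops lower (darker).
Net: +3 2/3 −2/3 −3 2/3 = −2/3 stops.

2/3 stop darker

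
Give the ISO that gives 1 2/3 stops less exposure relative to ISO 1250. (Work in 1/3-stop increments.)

ISO: 1250 → 1000 → 800 → 640 → 500 → 400 — 1 2/3 stops dropped (darker).

ISO 400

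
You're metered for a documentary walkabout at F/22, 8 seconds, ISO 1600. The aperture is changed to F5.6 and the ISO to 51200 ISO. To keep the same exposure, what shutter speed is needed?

1/60s

Aperture: f/22 → f/16 → f/11 → f/8 → f/5.6 — 4 stops opened up (brighter).
ISO: 1600 → 3200 → 6400 → 12800 → 25600 → 51200 — 5 stops raised (brighter).
Net change so far: 9 stops brighter. Offset with the shutter speed: 8 → 4 → 2 → 1 → 1/2 → 1/4 → 1/8 → 1/15 → 1/30 → 1/60.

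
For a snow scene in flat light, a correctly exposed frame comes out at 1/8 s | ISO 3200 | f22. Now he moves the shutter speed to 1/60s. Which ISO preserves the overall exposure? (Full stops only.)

ISO 25600

Shutter speed: 1/8 → 1/15 → 1/30 → 1/60 — 3 stops shorter (darker).
Need 3 stops brighter from the ISO: 3200 → 6400 → 12800 → 25600.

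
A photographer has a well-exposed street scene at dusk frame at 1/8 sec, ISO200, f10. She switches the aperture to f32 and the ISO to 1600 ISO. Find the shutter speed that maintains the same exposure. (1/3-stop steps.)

1/6s

Aperture: f/10 → f/11 → f/13 → f/14 → f/16 → f/18 → f/20 → f/22 → f/25 → f/29 → f/32 — 3 1/3 stops stopped down (darker).
ISO: 200 → 250 → 320 → 400 → 500 → 640 → 800 → 1000 → 1250 → 1600 — 3 stops raised (brighter).
Net change so far: 1/3 stop darker. Offset with the shutter speed: 1/8 → 1/6.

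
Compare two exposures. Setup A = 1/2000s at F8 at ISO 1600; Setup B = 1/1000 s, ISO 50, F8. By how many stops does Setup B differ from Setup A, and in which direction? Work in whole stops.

4 stops darker

Aperture: unchanged.
Shutter speed: 1/2000 → 1/1000 — 1 stop slower (brighter).
ISO: 1600 → 800 → 400 → 200 → 100 → 50 — 5 stops dropped (darker).
Net: +1 −5 = −4 stops.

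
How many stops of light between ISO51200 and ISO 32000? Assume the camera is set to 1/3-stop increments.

2/3 stop

51200 → 40000 → 32000 — count the steps: 2 third-stops = 2/3 stop.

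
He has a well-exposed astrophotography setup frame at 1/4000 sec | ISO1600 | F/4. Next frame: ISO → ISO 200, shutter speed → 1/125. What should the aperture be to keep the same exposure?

f/8

ISO: 1600 → 800 → 400 → 200 — 3 stops lower (darker).
Shutter speed: 1/4000 → 1/2000 → 1/1000 → 1/500 → 1/250 → 1/125 — 5 stops slower (brighter).
Net change so far: 2 stops brighter. Offset with the aperture: f/4 → f/5.6 → f/8.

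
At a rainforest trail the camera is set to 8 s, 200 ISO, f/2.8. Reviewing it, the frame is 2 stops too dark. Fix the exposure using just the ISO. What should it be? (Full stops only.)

Underexposed by 2 stops → need 2 stops brighter.
ISO: 200 → 400 → 800.

ISO 800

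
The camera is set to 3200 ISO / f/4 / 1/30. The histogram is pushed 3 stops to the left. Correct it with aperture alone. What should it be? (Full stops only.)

f/1.4

Underexposed by 3 stops → need 3 stops brighter.
Aperture: f/4 → f/2.8 → f/2 → f/1.4.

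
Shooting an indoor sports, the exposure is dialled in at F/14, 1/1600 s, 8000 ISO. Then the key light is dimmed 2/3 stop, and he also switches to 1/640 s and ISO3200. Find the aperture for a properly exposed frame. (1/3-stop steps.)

Scene light: 2/3 stop darker.
Shutter speed: 1/1600 → 1/1250 → 1/1000 → 1/800 → 1/640 — 1 1/3 stops longer (brighter).
ISO: 8000 → 6400 → 5000 → 4000 → 3200 — 1 1/3 stops dropped (darker).
Net so far: 2/3 stop darker. Aperture: f/14 → f/13 → f/11.

f/11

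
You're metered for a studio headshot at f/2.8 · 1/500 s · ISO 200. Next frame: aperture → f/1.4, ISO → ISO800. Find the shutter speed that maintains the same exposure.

1/8000s

Aperture: f/2.8 → f/2 → f/1.4 — 2 stops wider (brighter).
ISO: 200 → 400 → 800 — 2 stops raised (brighter).
Net change so far: 4 stops brighter. Offset with the shutter speed: 1/500 → 1/1000 → 1/2000 → 1/4000 → 1/8000.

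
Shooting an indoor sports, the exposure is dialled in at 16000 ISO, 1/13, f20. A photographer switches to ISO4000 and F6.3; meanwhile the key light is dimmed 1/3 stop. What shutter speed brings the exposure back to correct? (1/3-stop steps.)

1/25s

Scene light: 1/3 stop darker.
ISO: 16000 → 12800 → 10000 → 8000 → 6400 → 5000 → 4000 — 2 stops lower (darker).
Aperture: f/20 → f/18 → f/16 → f/14 → f/13 → f/11 → f/10 → f/9 → f/8 → f/7.1 → f/6.3 — 3 1/3 stops opened up (brighter).
Net so far: 1 stop brighter. Shutter speed: 1/13 → 1/15 → 1/20 → 1/25.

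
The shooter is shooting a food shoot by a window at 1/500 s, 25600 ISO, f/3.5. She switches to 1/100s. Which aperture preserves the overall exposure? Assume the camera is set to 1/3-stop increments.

Shutter speed: 1/500 → 1/400 → 1/320 → 1/250 → 1/200 → 1/160 → 1/125 → 1/100 — 2 1/3 stops longer (brighter).
Need 2 1/3 stops darker from the aperture: f/3.5 → f/4 → f/4.5 → f/5 → f/5.6 → f/6.3 → f/7.1 → f/8.

f/8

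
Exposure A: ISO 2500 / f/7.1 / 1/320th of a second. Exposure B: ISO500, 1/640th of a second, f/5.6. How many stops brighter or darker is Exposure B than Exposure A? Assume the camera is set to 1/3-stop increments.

Aperture: f/7.1 → f/6.3 → f/5.6 — 2/3 stop larger aperture (brighter).
Shutter speed: 1/320 → 1/400 → 1/500 → 1/640 — 1 stop faster (darker).
ISO: 2500 → 2000 → 1600 → 1250 → 1000 → 800 → 640 → 500 — 2 1/3 stops lower (darker).
Net: +2/3 −1 −2 1/3 = −2 2/3 stops.

2 2/3 stops darker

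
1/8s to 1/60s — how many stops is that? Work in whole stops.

3 stops

1/8 → 1/15 → 1/30 → 1/60 — count the steps: 3 stops.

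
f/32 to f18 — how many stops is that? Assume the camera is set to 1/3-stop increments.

f/32 → f/29 → f/25 → f/22 → f/20 → f/18 — count the steps: 5 third-stops = 1 2/3 stops.

1 2/3 stops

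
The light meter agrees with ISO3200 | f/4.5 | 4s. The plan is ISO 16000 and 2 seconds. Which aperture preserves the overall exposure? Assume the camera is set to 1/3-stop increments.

ISO: 3200 → 4000 → 5000 → 6400 → 8000 → 10000 → 12800 → 16000 — 2 1/3 stops raised (brighter).
Shutter speed: 4 → 3.2 → 2.5 → 2 — 1 stop shorter (darker).
Net change so far: 1 1/3 stops brighter. Offset with the aperture: f/4.5 → f/5 → f/5.6 → f/6.3 → f/7.1.

f/7.1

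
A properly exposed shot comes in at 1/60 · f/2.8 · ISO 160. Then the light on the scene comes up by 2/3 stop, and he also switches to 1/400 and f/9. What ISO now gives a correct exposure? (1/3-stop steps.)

ISO 6400

Scene light: 2/3 stop brighter.
Shutter speed: 1/60 → 1/80 → 1/100 → 1/125 → 1/160 → 1/200 → 1/250 → 1/320 → 1/400 — 2 2/3 stops shorter (darker).
Aperture: f/2.8 → f/3.2 → f/3.5 → f/4 → f/4.5 → f/5 → f/5.6 → f/6.3 → f/7.1 → f/8 → f/9 — 3 1/3 stops narrower (darker).
Net so far: 5 1/3 stops darker. ISO: 160 → 200 → 250 → 320 → 400 → 500 → 640 → 800 → 1000 → 1250 → 1600 → 2000 → 2500 → 3200 → 4000 → 5000 → 6400.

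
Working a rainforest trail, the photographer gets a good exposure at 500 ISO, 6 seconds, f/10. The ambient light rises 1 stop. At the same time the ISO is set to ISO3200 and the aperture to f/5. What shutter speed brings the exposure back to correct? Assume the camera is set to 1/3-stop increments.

1/8s

Scene light: 1 stop brighter.
ISO: 500 → 640 → 800 → 1000 → 1250 → 1600 → 2000 → 2500 → 3200 — 2 2/3 stops higher (brighter).
Aperture: f/10 → f/9 → f/8 → f/7.1 → f/6.3 → f/5.6 → f/5 — 2 stops larger aperture (brighter).
Net so far: 5 2/3 stops brighter. Shutter speed: 6 → 5 → 4 → 3.2 → 2.5 → 2 → 1.6 → 1.3 → 1 → 0.8 → 0.6 → 0.5 → 0.4 → 0.3 → 1/4 → 1/5 → 1/6 → 1/8.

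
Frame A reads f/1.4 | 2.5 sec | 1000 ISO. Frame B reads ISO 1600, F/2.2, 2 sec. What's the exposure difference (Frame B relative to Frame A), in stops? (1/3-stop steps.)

Aperture: f/1.4 → f/1.6 → f/1.8 → f/2 → f/2.2 — 1 1/3 stops smaller aperture (darker).
Shutter speed: 2.5 → 2 — 1/3 stop faster (darker).
ISO: 1000 → 1250 → 1600 — 2/3 stop raised (brighter).
Net: −1 1/3 −1/3 +2/3 = −1 stop.

1 stop darker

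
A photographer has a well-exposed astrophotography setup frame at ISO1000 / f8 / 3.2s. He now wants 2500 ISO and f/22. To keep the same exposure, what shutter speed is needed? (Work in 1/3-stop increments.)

ISO: 1000 → 1250 → 1600 → 2000 → 2500 — 1 1/3 stops higher (brighter).
Aperture: f/8 → f/9 → f/10 → f/11 → f/13 → f/14 → f/16 → f/18 → f/20 → f/22 — 3 stops stopped down (darker).
Net change so far: 1 2/3 stops darker. Offset with the shutter speed: 3.2 → 4 → 5 → 6 → 8 → 10.

10 s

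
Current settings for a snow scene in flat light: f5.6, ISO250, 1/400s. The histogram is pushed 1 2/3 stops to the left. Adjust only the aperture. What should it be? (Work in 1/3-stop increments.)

Underexposed by 1 2/3 stops → need 1 2/3 stops brighter.
Aperture: f/5.6 → f/5 → f/4.5 → f/4 → f/3.5 → f/3.2.

f/3.2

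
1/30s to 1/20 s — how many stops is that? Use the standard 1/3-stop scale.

2/3 stop

1/30 → 1/25 → 1/20 — count the steps: 2 third-stops = 2/3 stop.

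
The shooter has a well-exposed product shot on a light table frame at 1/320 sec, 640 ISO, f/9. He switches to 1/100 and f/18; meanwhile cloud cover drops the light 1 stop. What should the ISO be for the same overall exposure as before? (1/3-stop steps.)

ISO 1600

Scene light: 1 stop darker.
Shutter speed: 1/320 → 1/250 → 1/200 → 1/160 → 1/125 → 1/100 — 1 2/3 stops longer (brighter).
Aperture: f/9 → f/10 → f/11 → f/13 → f/14 → f/16 → f/18 — 2 stops stopped down (darker).
Net so far: 1 1/3 stops darker. ISO: 640 → 800 → 1000 → 1250 → 1600.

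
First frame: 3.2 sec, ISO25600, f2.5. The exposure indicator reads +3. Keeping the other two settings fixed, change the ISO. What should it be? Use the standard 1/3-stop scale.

ISO 3200

Overexposed by 3 stops → need 3 stops darker.
ISO: 25600 → 20000 → 16000 → 12800 → 10000 → 8000 → 6400 → 5000 → 4000 → 3200.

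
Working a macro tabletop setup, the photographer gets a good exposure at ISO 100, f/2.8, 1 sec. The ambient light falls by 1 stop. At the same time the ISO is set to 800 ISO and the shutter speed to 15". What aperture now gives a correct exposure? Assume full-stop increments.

Scene light: 1 stop darker.
ISO: 100 → 200 → 400 → 800 — 3 stops raised (brighter).
Shutter speed: 1 → 2 → 4 → 8 → 15 — 4 stops slower (brighter).
Net so far: 6 stops brighter. Aperture: f/2.8 → f/4 → f/5.6 → f/8 → f/11 → f/16 → f/22.

f/22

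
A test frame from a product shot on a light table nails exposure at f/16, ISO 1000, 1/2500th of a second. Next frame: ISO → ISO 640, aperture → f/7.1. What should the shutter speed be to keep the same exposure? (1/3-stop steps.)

ISO: 1000 → 800 → 640 — 2/3 stop dropped (darker).
Aperture: f/16 → f/14 → f/13 → f/11 → f/10 → f/9 → f/8 → f/7.1 — 2 1/3 stops wider (brighter).
Net change so far: 1 2/3 stops brighter. Offset with the shutter speed: 1/2500 → 1/3200 → 1/4000 → 1/5000 → 1/6400 → 1/8000.

1/8000s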